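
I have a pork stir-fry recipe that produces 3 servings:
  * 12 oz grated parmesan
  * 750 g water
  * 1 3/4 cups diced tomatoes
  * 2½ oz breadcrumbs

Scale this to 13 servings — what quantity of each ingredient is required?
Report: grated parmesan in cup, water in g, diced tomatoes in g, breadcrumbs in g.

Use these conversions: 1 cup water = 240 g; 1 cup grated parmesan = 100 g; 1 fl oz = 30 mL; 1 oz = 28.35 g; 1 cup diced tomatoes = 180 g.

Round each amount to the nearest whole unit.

Scaling factor: 13/3.
grated parmesan: 12 oz × 13/3 × 28.35 g/oz ÷ 100 g/cup ≈ 15 cup
water: 750 g × 13/3 = 3250 g
diced tomatoes: 1.75 cup × 13/3 × 180 g/cup = 1365 g
breadcrumbs: 2.5 oz × 13/3 × 28.35 g/oz ≈ 307 g

grated parmesan: 15 cup; water: 3250 g; diced tomatoes: 1365 g; breadcrumbs: 307 g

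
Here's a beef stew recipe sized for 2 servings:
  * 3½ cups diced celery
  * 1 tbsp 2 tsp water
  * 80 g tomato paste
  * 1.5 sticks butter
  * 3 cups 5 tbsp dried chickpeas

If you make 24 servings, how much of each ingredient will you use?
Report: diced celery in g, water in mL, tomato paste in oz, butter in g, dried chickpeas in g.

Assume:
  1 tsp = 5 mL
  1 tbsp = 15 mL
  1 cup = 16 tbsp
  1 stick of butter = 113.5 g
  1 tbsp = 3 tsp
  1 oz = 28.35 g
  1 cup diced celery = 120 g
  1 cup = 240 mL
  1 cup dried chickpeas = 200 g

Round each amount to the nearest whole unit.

Scaling factor: 24/2 = 12.
diced celery: 3.5 cup × 12 × 120 g/cup = 5040 g
water: (1 tbsp + 2 tsp = 5/3 tbsp) × 12 × 15 mL/tbsp = 300 mL
tomato paste: 80 g × 12 ÷ 28.35 g/oz ≈ 34 oz
butter: 1.5 stick × 12 × 113.5 g/stick = 2043 g
dried chickpeas: (3 cup + 5 tbsp = 3.3125 cup) × 12 × 200 g/cup = 7950 g

diced celery: 5040 g; water: 300 mL; tomato paste: 34 oz; butter: 2043 g; dried chickpeas: 7950 g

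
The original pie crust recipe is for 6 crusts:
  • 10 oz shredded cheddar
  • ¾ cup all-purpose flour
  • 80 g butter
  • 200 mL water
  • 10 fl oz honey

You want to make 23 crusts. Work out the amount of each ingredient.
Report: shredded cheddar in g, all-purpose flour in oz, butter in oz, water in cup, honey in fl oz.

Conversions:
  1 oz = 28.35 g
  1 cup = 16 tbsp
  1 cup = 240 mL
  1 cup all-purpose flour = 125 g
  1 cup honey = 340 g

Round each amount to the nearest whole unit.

shredded cheddar: 1087 g; all-purpose flour: 13 oz; butter: 11 oz; water: 3 cup; honey: 38 fl oz

Scaling factor: 23/6.
shredded cheddar: 10 oz × 23/6 × 28.35 g/oz ≈ 1087 g
all-purpose flour: 0.75 cup × 23/6 × 125 g/cup ÷ 28.35 g/oz ≈ 13 oz
butter: 80 g × 23/6 ÷ 28.35 g/oz ≈ 11 oz
water: 200 mL × 23/6 ÷ 240 mL/cup ≈ 3 cup
honey: 10 fl oz × 23/6 ≈ 38 fl oz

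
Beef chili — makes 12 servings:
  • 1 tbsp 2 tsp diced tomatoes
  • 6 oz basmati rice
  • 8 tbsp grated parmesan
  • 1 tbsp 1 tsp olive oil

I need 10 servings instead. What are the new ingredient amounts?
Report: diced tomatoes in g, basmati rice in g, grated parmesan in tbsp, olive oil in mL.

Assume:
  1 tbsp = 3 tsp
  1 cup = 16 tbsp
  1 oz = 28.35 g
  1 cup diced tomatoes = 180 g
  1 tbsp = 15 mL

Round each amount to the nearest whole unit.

diced tomatoes: 16 g; basmati rice: 142 g; grated parmesan: 7 tbsp; olive oil: 17 mL

Scaling factor: 10/12 = 5/6.
diced tomatoes: (1 tbsp + 2 tsp = 5/3 tbsp) × 5/6 ÷ 16 tbsp/cup × 180 g/cup ≈ 16 g
basmati rice: 6 oz × 5/6 × 28.35 g/oz ≈ 142 g
grated parmesan: 8 tbsp × 5/6 ≈ 7 tbsp
olive oil: (1 tbsp + 1 tsp = 4/3 tbsp) × 5/6 × 15 mL/tbsp ≈ 17 mL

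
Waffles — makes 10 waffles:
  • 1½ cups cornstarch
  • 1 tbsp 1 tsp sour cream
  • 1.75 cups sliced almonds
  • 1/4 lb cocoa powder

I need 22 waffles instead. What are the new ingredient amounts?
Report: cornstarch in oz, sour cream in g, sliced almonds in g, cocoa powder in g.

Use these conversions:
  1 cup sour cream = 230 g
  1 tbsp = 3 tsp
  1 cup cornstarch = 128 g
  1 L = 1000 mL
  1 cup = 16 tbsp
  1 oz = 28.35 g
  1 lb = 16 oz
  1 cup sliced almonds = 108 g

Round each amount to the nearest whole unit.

Scaling factor: 22/10 = 11/5 = 2.2.
cornstarch: 1.5 cup × 11/5 × 128 g/cup ÷ 28.35 g/oz ≈ 15 oz
sour cream: (1 tbsp + 1 tsp = 4/3 tbsp) × 11/5 ÷ 16 tbsp/cup × 230 g/cup ≈ 42 g
sliced almonds: 1.75 cup × 11/5 × 108 g/cup ≈ 416 g
cocoa powder: 0.25 lb × 11/5 × 16 oz/lb × 28.35 g/oz ≈ 249 g

cornstarch: 15 oz; sour cream: 42 g; sliced almonds: 416 g; cocoa powder: 249 g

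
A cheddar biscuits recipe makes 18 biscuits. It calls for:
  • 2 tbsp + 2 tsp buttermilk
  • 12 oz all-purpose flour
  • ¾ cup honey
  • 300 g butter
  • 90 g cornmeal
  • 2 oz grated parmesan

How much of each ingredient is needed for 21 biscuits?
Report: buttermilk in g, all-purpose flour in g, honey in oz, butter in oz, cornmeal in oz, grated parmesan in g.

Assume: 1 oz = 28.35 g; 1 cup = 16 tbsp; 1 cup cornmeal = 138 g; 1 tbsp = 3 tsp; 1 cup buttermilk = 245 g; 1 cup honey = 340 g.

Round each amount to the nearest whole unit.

buttermilk: 48 g; all-purpose flour: 397 g; honey: 10 oz; butter: 12 oz; cornmeal: 4 oz; grated parmesan: 66 g

Scaling factor: 21/18 = 7/6.
buttermilk: (2 tbsp + 2 tsp = 8/3 tbsp) × 7/6 ÷ 16 tbsp/cup × 245 g/cup ≈ 48 g
all-purpose flour: 12 oz × 7/6 × 28.35 g/oz ≈ 397 g
honey: 0.75 cup × 7/6 × 340 g/cup ÷ 28.35 g/oz ≈ 10 oz
butter: 300 g × 7/6 ÷ 28.35 g/oz ≈ 12 oz
cornmeal: 90 g × 7/6 ÷ 28.35 g/oz ≈ 4 oz
grated parmesan: 2 oz × 7/6 × 28.35 g/oz ≈ 66 g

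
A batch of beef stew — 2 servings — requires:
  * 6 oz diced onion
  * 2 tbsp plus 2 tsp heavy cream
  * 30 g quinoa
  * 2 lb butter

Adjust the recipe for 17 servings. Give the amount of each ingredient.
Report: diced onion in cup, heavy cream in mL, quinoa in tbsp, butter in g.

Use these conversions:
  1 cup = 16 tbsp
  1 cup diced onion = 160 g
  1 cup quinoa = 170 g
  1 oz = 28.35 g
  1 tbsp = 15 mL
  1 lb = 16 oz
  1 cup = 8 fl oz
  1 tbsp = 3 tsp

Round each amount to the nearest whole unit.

Scaling factor: 17/2 = 8.5.
diced onion: 6 oz × 17/2 × 28.35 g/oz ÷ 160 g/cup ≈ 9 cup
heavy cream: (2 tbsp + 2 tsp = 8/3 tbsp) × 17/2 × 15 mL/tbsp = 340 mL
quinoa: 30 g × 17/2 ÷ 170 g/cup × 16 tbsp/cup = 24 tbsp
butter: 2 lb × 17/2 × 16 oz/lb × 28.35 g/oz ≈ 7711 g

diced onion: 9 cup; heavy cream: 340 mL; quinoa: 24 tbsp; butter: 7711 g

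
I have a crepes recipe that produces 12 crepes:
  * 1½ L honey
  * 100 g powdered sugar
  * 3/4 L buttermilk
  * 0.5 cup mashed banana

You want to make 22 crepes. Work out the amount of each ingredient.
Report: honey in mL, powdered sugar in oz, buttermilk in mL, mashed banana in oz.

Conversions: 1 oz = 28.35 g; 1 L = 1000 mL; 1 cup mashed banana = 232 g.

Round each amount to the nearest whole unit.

honey: 2750 mL; powdered sugar: 6 oz; buttermilk: 1375 mL; mashed banana: 8 oz

Scaling factor: 22/12 = 11/6.
honey: 1.5 L × 11/6 × 1000 mL/L = 2750 mL
powdered sugar: 100 g × 11/6 ÷ 28.35 g/oz ≈ 6 oz
buttermilk: 0.75 L × 11/6 × 1000 mL/L = 1375 mL
mashed banana: 0.5 cup × 11/6 × 232 g/cup ÷ 28.35 g/oz ≈ 8 oz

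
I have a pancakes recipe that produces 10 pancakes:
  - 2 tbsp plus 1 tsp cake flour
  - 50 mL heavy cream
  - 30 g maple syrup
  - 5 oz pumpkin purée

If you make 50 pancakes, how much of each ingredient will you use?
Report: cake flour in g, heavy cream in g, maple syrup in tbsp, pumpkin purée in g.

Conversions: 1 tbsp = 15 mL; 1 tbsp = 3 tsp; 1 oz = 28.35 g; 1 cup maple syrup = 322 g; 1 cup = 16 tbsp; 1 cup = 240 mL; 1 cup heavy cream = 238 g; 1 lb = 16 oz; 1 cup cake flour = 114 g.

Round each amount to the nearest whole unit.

Scaling factor: 50/10 = 5.
cake flour: (2 tbsp + 1 tsp = 7/3 tbsp) × 5 ÷ 16 tbsp/cup × 114 g/cup ≈ 83 g
heavy cream: 50 mL × 5 ÷ 240 mL/cup × 238 g/cup ≈ 248 g
maple syrup: 30 g × 5 ÷ 322 g/cup × 16 tbsp/cup ≈ 7 tbsp
pumpkin purée: 5 oz × 5 × 28.35 g/oz ≈ 709 g

cake flour: 83 g; heavy cream: 248 g; maple syrup: 7 tbsp; pumpkin purée: 709 g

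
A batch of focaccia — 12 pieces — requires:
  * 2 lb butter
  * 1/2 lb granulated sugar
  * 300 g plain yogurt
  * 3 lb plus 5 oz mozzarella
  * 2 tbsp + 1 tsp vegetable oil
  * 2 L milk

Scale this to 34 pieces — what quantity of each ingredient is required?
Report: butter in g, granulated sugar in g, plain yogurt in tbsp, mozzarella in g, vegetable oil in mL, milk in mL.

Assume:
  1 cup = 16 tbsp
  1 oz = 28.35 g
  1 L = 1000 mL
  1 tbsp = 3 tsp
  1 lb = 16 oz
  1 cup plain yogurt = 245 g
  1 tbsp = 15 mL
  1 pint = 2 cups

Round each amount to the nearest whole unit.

Scaling factor: 34/12 = 17/6.
butter: 2 lb × 17/6 × 16 oz/lb × 28.35 g/oz ≈ 2570 g
granulated sugar: 0.5 lb × 17/6 × 16 oz/lb × 28.35 g/oz ≈ 643 g
plain yogurt: 300 g × 17/6 ÷ 245 g/cup × 16 tbsp/cup ≈ 56 tbsp
mozzarella: (3 lb + 5 oz = 3.3125 lb) × 17/6 × 16 oz/lb × 28.35 g/oz ≈ 4257 g
vegetable oil: (2 tbsp + 1 tsp = 7/3 tbsp) × 17/6 × 15 mL/tbsp ≈ 99 mL
milk: 2 L × 17/6 × 1000 mL/L ≈ 5667 mL

butter: 2570 g; granulated sugar: 643 g; plain yogurt: 56 tbsp; mozzarella: 4257 g; vegetable oil: 99 mL; milk: 5667 mL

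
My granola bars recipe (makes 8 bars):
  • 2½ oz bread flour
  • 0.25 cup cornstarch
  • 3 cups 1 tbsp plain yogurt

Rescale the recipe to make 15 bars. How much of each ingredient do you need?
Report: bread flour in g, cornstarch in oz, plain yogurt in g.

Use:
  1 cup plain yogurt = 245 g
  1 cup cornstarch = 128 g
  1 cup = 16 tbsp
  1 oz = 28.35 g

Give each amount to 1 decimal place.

Scaling factor: 15/8 = 1.875.
bread flour: 2.5 oz × 15/8 × 28.35 g/oz ≈ 132.9 g
cornstarch: 0.25 cup × 15/8 × 128 g/cup ÷ 28.35 g/oz ≈ 2.1 oz
plain yogurt: (3 cup + 1 tbsp = 3.0625 cup) × 15/8 × 245 g/cup ≈ 1406.8 g

bread flour: 132.9 g; cornstarch: 2.1 oz; plain yogurt: 1406.8 g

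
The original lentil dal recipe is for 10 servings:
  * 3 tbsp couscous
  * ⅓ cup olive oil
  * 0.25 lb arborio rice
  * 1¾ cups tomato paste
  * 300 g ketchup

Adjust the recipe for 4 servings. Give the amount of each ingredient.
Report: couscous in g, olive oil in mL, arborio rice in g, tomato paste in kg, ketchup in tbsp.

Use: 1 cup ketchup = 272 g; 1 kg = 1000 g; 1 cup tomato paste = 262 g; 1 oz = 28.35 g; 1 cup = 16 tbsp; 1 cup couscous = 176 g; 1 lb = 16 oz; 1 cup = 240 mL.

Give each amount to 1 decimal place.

couscous: 13.2 g; olive oil: 32.0 mL; arborio rice: 45.4 g; tomato paste: 0.2 kg; ketchup: 7.1 tbsp

Scaling factor: 4/10 = 2/5 = 0.4.
couscous: 3 tbsp × 2/5 ÷ 16 tbsp/cup × 176 g/cup = 13.2 g
olive oil: 1/3 cup × 2/5 × 240 mL/cup = 32.0 mL
arborio rice: 0.25 lb × 2/5 × 16 oz/lb × 28.35 g/oz ≈ 45.4 g
tomato paste: 1.75 cup × 2/5 × 262 g/cup ÷ 1000 g/kg ≈ 0.2 kg
ketchup: 300 g × 2/5 ÷ 272 g/cup × 16 tbsp/cup ≈ 7.1 tbsp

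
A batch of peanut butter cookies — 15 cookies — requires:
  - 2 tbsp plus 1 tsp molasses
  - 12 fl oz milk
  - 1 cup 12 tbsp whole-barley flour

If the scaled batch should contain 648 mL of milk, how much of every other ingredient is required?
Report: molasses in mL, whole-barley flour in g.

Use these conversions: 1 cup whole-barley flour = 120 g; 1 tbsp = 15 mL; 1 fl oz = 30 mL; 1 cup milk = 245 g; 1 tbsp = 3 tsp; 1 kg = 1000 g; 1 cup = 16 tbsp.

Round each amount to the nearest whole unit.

molasses: 63 mL; whole-barley flour: 378 g

The original recipe has 360 mL of milk, so the scaling factor is 648 ÷ 360 = 9/5 = 1.8.
molasses: (2 tbsp + 1 tsp = 7/3 tbsp) × 9/5 × 15 mL/tbsp = 63 mL
whole-barley flour: (1 cup + 12 tbsp = 1.75 cup) × 9/5 × 120 g/cup = 378 g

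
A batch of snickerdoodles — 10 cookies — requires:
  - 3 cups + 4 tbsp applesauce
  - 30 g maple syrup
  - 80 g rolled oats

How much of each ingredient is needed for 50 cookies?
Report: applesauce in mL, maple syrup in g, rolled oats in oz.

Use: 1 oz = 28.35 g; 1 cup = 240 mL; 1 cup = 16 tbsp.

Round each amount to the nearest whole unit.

applesauce: 3900 mL; maple syrup: 150 g; rolled oats: 14 oz

Scaling factor: 50/10 = 5.
applesauce: (3 cup + 4 tbsp = 3.25 cup) × 5 × 240 mL/cup = 3900 mL
maple syrup: 30 g × 5 = 150 g
rolled oats: 80 g × 5 ÷ 28.35 g/oz ≈ 14 oz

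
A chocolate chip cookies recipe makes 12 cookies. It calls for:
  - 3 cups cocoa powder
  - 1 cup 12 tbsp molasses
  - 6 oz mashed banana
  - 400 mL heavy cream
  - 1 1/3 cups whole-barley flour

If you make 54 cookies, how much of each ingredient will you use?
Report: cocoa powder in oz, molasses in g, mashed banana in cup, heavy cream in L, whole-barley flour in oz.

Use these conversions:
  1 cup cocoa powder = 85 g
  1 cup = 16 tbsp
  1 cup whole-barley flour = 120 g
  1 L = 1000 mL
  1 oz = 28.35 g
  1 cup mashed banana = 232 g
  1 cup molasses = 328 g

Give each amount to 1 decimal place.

Scaling factor: 54/12 = 9/2 = 4.5.
cocoa powder: 3 cup × 9/2 × 85 g/cup ÷ 28.35 g/oz ≈ 40.5 oz
molasses: (1 cup + 12 tbsp = 1.75 cup) × 9/2 × 328 g/cup = 2583.0 g
mashed banana: 6 oz × 9/2 × 28.35 g/oz ÷ 232 g/cup ≈ 3.3 cup
heavy cream: 400 mL × 9/2 ÷ 1000 mL/L = 1.8 L
whole-barley flour: 4/3 cup × 9/2 × 120 g/cup ÷ 28.35 g/oz ≈ 25.4 oz

cocoa powder: 40.5 oz; molasses: 2583.0 g; mashed banana: 3.3 cup; heavy cream: 1.8 L; whole-barley flour: 25.4 oz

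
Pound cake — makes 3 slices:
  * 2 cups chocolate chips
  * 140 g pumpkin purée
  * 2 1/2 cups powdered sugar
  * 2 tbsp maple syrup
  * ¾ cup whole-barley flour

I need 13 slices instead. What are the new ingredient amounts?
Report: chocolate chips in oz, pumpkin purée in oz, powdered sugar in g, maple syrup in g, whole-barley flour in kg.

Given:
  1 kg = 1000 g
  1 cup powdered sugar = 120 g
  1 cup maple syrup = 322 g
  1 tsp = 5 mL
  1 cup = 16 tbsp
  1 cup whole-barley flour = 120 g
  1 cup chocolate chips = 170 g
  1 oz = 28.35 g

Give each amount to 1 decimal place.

Scaling factor: 13/3.
chocolate chips: 2 cup × 13/3 × 170 g/cup ÷ 28.35 g/oz ≈ 52.0 oz
pumpkin purée: 140 g × 13/3 ÷ 28.35 g/oz ≈ 21.4 oz
powdered sugar: 2.5 cup × 13/3 × 120 g/cup = 1300.0 g
maple syrup: 2 tbsp × 13/3 ÷ 16 tbsp/cup × 322 g/cup ≈ 174.4 g
whole-barley flour: 0.75 cup × 13/3 × 120 g/cup ÷ 1000 g/kg ≈ 0.4 kg

chocolate chips: 52.0 oz; pumpkin purée: 21.4 oz; powdered sugar: 1300.0 g; maple syrup: 174.4 g; whole-barley flour: 0.4 kg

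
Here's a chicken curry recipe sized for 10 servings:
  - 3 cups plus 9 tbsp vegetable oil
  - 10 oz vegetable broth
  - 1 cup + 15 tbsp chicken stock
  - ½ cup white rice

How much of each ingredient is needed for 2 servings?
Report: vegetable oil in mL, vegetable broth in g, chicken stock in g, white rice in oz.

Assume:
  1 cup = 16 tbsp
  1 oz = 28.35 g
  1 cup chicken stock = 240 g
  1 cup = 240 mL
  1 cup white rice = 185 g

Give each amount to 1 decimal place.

Scaling factor: 2/10 = 1/5 = 0.2.
vegetable oil: (3 cup + 9 tbsp = 3.5625 cup) × 1/5 × 240 mL/cup = 171.0 mL
vegetable broth: 10 oz × 1/5 × 28.35 g/oz = 56.7 g
chicken stock: (1 cup + 15 tbsp = 1.9375 cup) × 1/5 × 240 g/cup = 93.0 g
white rice: 0.5 cup × 1/5 × 185 g/cup ÷ 28.35 g/oz ≈ 0.7 oz

vegetable oil: 171.0 mL; vegetable broth: 56.7 g; chicken stock: 93.0 g; white rice: 0.7 oz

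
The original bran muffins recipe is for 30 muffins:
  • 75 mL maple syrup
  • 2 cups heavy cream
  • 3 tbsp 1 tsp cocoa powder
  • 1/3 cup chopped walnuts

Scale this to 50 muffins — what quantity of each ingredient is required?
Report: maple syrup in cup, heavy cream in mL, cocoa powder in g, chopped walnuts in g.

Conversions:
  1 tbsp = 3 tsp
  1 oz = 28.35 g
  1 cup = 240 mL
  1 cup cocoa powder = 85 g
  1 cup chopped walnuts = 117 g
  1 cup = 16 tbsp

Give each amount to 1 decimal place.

maple syrup: 0.5 cup; heavy cream: 800.0 mL; cocoa powder: 29.5 g; chopped walnuts: 65.0 g

Scaling factor: 50/30 = 5/3.
maple syrup: 75 mL × 5/3 ÷ 240 mL/cup ≈ 0.5 cup
heavy cream: 2 cup × 5/3 × 240 mL/cup = 800.0 mL
cocoa powder: (3 tbsp + 1 tsp = 10/3 tbsp) × 5/3 ÷ 16 tbsp/cup × 85 g/cup ≈ 29.5 g
chopped walnuts: 1/3 cup × 5/3 × 117 g/cup = 65.0 g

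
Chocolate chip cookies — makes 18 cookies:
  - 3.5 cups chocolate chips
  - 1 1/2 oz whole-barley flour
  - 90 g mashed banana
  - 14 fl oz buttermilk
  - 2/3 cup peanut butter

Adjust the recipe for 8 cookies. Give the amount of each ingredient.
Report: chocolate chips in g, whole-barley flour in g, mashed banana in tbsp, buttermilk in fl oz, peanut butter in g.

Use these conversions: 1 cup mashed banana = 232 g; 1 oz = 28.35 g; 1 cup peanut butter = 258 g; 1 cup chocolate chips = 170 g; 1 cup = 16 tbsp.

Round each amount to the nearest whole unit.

chocolate chips: 264 g; whole-barley flour: 19 g; mashed banana: 3 tbsp; buttermilk: 6 fl oz; peanut butter: 76 g

Scaling factor: 8/18 = 4/9.
chocolate chips: 3.5 cup × 4/9 × 170 g/cup ≈ 264 g
whole-barley flour: 1.5 oz × 4/9 × 28.35 g/oz ≈ 19 g
mashed banana: 90 g × 4/9 ÷ 232 g/cup × 16 tbsp/cup ≈ 3 tbsp
buttermilk: 14 fl oz × 4/9 ≈ 6 fl oz
peanut butter: 2/3 cup × 4/9 × 258 g/cup ≈ 76 g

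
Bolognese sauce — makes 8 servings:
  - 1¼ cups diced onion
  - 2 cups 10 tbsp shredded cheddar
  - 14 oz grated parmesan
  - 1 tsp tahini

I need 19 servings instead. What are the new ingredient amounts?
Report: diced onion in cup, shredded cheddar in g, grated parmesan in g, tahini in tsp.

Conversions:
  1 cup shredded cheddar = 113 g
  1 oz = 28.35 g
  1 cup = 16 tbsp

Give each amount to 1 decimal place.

Scaling factor: 19/8 = 2.375.
diced onion: 1.25 cup × 19/8 ≈ 3.0 cup
shredded cheddar: (2 cup + 10 tbsp = 2.625 cup) × 19/8 × 113 g/cup ≈ 704.5 g
grated parmesan: 14 oz × 19/8 × 28.35 g/oz ≈ 942.6 g
tahini: 1 tsp × 19/8 ≈ 2.4 tsp

diced onion: 3.0 cup; shredded cheddar: 704.5 g; grated parmesan: 942.6 g; tahini: 2.4 tsp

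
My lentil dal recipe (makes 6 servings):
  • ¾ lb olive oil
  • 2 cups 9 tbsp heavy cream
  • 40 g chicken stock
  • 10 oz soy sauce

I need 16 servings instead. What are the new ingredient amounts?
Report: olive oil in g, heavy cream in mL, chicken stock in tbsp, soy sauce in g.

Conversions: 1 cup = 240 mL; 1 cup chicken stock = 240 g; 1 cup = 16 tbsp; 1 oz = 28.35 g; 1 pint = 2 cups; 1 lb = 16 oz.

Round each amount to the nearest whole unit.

Scaling factor: 16/6 = 8/3.
olive oil: 0.75 lb × 8/3 × 16 oz/lb × 28.35 g/oz ≈ 907 g
heavy cream: (2 cup + 9 tbsp = 2.5625 cup) × 8/3 × 240 mL/cup = 1640 mL
chicken stock: 40 g × 8/3 ÷ 240 g/cup × 16 tbsp/cup ≈ 7 tbsp
soy sauce: 10 oz × 8/3 × 28.35 g/oz = 756 g

olive oil: 907 g; heavy cream: 1640 mL; chicken stock: 7 tbsp; soy sauce: 756 g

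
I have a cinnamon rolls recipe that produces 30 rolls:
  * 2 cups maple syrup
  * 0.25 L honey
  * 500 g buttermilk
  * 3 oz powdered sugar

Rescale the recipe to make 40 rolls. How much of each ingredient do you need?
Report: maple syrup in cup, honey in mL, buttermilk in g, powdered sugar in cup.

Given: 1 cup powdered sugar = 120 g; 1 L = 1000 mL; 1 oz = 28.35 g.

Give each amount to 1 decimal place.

Scaling factor: 40/30 = 4/3.
maple syrup: 2 cup × 4/3 ≈ 2.7 cup
honey: 0.25 L × 4/3 × 1000 mL/L ≈ 333.3 mL
buttermilk: 500 g × 4/3 ≈ 666.7 g
powdered sugar: 3 oz × 4/3 × 28.35 g/oz ÷ 120 g/cup ≈ 0.9 cup

maple syrup: 2.7 cup; honey: 333.3 mL; buttermilk: 666.7 g; powdered sugar: 0.9 cup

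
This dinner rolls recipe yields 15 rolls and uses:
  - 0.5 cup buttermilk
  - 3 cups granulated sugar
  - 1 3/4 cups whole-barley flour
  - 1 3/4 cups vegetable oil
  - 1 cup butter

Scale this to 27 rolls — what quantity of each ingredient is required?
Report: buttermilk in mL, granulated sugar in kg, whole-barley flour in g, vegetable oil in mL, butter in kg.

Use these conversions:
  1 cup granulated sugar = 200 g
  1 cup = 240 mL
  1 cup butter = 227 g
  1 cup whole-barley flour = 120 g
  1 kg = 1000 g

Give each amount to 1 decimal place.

Scaling factor: 27/15 = 9/5 = 1.8.
buttermilk: 0.5 cup × 9/5 × 240 mL/cup = 216.0 mL
granulated sugar: 3 cup × 9/5 × 200 g/cup ÷ 1000 g/kg ≈ 1.1 kg
whole-barley flour: 1.75 cup × 9/5 × 120 g/cup = 378.0 g
vegetable oil: 1.75 cup × 9/5 × 240 mL/cup = 756.0 mL
butter: 1 cup × 9/5 × 227 g/cup ÷ 1000 g/kg ≈ 0.4 kg

buttermilk: 216.0 mL; granulated sugar: 1.1 kg; whole-barley flour: 378.0 g; vegetable oil: 756.0 mL; butter: 0.4 kg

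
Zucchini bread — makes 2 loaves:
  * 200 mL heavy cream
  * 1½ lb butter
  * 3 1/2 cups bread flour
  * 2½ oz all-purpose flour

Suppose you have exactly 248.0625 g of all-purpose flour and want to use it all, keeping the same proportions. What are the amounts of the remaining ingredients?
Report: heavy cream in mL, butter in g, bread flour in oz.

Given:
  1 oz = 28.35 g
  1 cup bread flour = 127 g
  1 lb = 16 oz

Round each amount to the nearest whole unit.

heavy cream: 700 mL; butter: 2381 g; bread flour: 55 oz

The original recipe has 70.875 g of all-purpose flour, so the scaling factor is 248.0625 ÷ 70.875 = 7/2 = 3.5.
heavy cream: 200 mL × 7/2 = 700 mL
butter: 1.5 lb × 7/2 × 16 oz/lb × 28.35 g/oz ≈ 2381 g
bread flour: 3.5 cup × 7/2 × 127 g/cup ÷ 28.35 g/oz ≈ 55 oz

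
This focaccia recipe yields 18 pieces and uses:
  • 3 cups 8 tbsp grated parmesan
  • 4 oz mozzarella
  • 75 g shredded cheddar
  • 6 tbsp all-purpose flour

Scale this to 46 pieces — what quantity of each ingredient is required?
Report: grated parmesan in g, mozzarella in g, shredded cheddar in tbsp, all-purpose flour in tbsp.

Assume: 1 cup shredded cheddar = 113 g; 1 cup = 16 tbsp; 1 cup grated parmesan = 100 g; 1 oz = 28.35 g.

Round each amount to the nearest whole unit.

Scaling factor: 46/18 = 23/9.
grated parmesan: (3 cup + 8 tbsp = 3.5 cup) × 23/9 × 100 g/cup ≈ 894 g
mozzarella: 4 oz × 23/9 × 28.35 g/oz ≈ 290 g
shredded cheddar: 75 g × 23/9 ÷ 113 g/cup × 16 tbsp/cup ≈ 27 tbsp
all-purpose flour: 6 tbsp × 23/9 ≈ 15 tbsp

grated parmesan: 894 g; mozzarella: 290 g; shredded cheddar: 27 tbsp; all-purpose flour: 15 tbsp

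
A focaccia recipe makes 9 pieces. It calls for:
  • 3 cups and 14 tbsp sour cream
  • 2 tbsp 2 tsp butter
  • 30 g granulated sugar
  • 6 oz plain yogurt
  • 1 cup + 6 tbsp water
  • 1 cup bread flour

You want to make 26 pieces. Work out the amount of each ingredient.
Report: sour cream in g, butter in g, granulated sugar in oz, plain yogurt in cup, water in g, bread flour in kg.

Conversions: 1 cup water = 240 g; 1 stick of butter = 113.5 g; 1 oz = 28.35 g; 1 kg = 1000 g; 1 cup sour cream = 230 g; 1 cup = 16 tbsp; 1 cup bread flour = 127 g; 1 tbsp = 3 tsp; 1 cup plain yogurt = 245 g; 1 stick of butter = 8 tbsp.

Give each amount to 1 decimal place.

Scaling factor: 26/9.
sour cream: (3 cup + 14 tbsp = 3.875 cup) × 26/9 × 230 g/cup ≈ 2574.7 g
butter: (2 tbsp + 2 tsp = 8/3 tbsp) × 26/9 ÷ 8 tbsp/stick × 113.5 g/stick ≈ 109.3 g
granulated sugar: 30 g × 26/9 ÷ 28.35 g/oz ≈ 3.1 oz
plain yogurt: 6 oz × 26/9 × 28.35 g/oz ÷ 245 g/cup ≈ 2.0 cup
water: (1 cup + 6 tbsp = 1.375 cup) × 26/9 × 240 g/cup ≈ 953.3 g
bread flour: 1 cup × 26/9 × 127 g/cup ÷ 1000 g/kg ≈ 0.4 kg

sour cream: 2574.7 g; butter: 109.3 g; granulated sugar: 3.1 oz; plain yogurt: 2.0 cup; water: 953.3 g; bread flour: 0.4 kg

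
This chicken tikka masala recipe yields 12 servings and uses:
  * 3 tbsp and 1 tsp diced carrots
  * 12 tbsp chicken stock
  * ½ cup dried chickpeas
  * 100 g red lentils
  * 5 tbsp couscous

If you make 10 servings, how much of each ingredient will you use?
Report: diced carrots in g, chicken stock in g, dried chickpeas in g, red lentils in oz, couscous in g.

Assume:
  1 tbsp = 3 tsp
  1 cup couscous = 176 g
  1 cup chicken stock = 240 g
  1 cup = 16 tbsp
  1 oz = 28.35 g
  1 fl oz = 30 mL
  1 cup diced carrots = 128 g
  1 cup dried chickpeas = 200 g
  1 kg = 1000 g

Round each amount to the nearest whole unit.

Scaling factor: 10/12 = 5/6.
diced carrots: (3 tbsp + 1 tsp = 10/3 tbsp) × 5/6 ÷ 16 tbsp/cup × 128 g/cup ≈ 22 g
chicken stock: 12 tbsp × 5/6 ÷ 16 tbsp/cup × 240 g/cup = 150 g
dried chickpeas: 0.5 cup × 5/6 × 200 g/cup ≈ 83 g
red lentils: 100 g × 5/6 ÷ 28.35 g/oz ≈ 3 oz
couscous: 5 tbsp × 5/6 ÷ 16 tbsp/cup × 176 g/cup ≈ 46 g

diced carrots: 22 g; chicken stock: 150 g; dried chickpeas: 83 g; red lentils: 3 oz; couscous: 46 g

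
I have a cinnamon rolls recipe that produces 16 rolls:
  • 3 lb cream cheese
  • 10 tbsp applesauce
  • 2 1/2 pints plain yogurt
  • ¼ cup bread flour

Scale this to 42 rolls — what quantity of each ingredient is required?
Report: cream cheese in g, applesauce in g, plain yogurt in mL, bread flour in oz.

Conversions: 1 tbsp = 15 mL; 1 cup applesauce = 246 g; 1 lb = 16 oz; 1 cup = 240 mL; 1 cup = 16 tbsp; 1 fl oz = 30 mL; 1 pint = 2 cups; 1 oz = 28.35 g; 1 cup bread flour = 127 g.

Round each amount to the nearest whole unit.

Scaling factor: 42/16 = 21/8 = 2.625.
cream cheese: 3 lb × 21/8 × 16 oz/lb × 28.35 g/oz ≈ 3572 g
applesauce: 10 tbsp × 21/8 ÷ 16 tbsp/cup × 246 g/cup ≈ 404 g
plain yogurt: 2.5 pint × 21/8 × 2 cup/pint × 240 mL/cup = 3150 mL
bread flour: 0.25 cup × 21/8 × 127 g/cup ÷ 28.35 g/oz ≈ 3 oz

cream cheese: 3572 g; applesauce: 404 g; plain yogurt: 3150 mL; bread flour: 3 oz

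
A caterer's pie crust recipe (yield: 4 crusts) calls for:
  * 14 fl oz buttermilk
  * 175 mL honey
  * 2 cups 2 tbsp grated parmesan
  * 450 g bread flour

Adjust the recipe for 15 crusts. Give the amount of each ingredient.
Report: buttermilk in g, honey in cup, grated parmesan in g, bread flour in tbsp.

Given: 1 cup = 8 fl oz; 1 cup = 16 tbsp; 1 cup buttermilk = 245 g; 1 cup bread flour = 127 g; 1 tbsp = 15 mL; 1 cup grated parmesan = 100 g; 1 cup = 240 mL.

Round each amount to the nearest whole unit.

buttermilk: 1608 g; honey: 3 cup; grated parmesan: 797 g; bread flour: 213 tbsp

Scaling factor: 15/4 = 3.75.
buttermilk: 14 fl oz × 15/4 ÷ 8 fl oz/cup × 245 g/cup ≈ 1608 g
honey: 175 mL × 15/4 ÷ 240 mL/cup ≈ 3 cup
grated parmesan: (2 cup + 2 tbsp = 2.125 cup) × 15/4 × 100 g/cup ≈ 797 g
bread flour: 450 g × 15/4 ÷ 127 g/cup × 16 tbsp/cup ≈ 213 tbsp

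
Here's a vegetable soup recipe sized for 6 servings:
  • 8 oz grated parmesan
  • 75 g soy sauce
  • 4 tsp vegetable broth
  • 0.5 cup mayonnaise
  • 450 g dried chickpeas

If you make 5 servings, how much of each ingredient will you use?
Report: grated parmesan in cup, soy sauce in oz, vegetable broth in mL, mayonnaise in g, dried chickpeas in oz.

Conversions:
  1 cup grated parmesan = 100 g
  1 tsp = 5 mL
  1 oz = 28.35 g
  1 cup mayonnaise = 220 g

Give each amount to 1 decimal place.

Scaling factor: 5/6.
grated parmesan: 8 oz × 5/6 × 28.35 g/oz ÷ 100 g/cup ≈ 1.9 cup
soy sauce: 75 g × 5/6 ÷ 28.35 g/oz ≈ 2.2 oz
vegetable broth: 4 tsp × 5/6 × 5 mL/tsp ≈ 16.7 mL
mayonnaise: 0.5 cup × 5/6 × 220 g/cup ≈ 91.7 g
dried chickpeas: 450 g × 5/6 ÷ 28.35 g/oz ≈ 13.2 oz

grated parmesan: 1.9 cup; soy sauce: 2.2 oz; vegetable broth: 16.7 mL; mayonnaise: 91.7 g; dried chickpeas: 13.2 oz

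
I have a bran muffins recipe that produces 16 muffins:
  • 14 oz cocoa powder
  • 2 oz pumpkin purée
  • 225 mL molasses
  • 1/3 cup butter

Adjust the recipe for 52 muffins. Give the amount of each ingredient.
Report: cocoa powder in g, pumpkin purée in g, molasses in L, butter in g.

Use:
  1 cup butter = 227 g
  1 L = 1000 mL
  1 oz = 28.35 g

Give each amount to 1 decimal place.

cocoa powder: 1289.9 g; pumpkin purée: 184.3 g; molasses: 0.7 L; butter: 245.9 g

Scaling factor: 52/16 = 13/4 = 3.25.
cocoa powder: 14 oz × 13/4 × 28.35 g/oz ≈ 1289.9 g
pumpkin purée: 2 oz × 13/4 × 28.35 g/oz ≈ 184.3 g
molasses: 225 mL × 13/4 ÷ 1000 mL/L ≈ 0.7 L
butter: 1/3 cup × 13/4 × 227 g/cup ≈ 245.9 g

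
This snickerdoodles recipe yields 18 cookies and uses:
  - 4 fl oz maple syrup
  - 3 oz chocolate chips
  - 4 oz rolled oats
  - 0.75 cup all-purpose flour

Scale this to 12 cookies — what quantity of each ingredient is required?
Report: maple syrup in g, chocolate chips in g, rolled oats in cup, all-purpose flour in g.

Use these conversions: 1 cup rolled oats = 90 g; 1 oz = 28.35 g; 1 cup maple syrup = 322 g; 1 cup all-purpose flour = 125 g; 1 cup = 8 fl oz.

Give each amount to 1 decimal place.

Scaling factor: 12/18 = 2/3.
maple syrup: 4 fl oz × 2/3 ÷ 8 fl oz/cup × 322 g/cup ≈ 107.3 g
chocolate chips: 3 oz × 2/3 × 28.35 g/oz = 56.7 g
rolled oats: 4 oz × 2/3 × 28.35 g/oz ÷ 90 g/cup ≈ 0.8 cup
all-purpose flour: 0.75 cup × 2/3 × 125 g/cup = 62.5 g

maple syrup: 107.3 g; chocolate chips: 56.7 g; rolled oats: 0.8 cup; all-purpose flour: 62.5 g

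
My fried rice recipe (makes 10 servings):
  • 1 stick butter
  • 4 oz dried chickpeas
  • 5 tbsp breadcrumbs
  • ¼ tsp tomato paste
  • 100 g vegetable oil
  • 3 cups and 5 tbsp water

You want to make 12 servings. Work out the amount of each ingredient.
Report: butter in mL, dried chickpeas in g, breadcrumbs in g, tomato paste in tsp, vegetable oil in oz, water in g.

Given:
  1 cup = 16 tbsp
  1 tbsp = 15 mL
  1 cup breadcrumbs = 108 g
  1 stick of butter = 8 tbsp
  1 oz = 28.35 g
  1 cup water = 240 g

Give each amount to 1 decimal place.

butter: 144.0 mL; dried chickpeas: 136.1 g; breadcrumbs: 40.5 g; tomato paste: 0.3 tsp; vegetable oil: 4.2 oz; water: 954.0 g

Scaling factor: 12/10 = 6/5 = 1.2.
butter: 1 stick × 6/5 × 8 tbsp/stick × 15 mL/tbsp = 144.0 mL
dried chickpeas: 4 oz × 6/5 × 28.35 g/oz ≈ 136.1 g
breadcrumbs: 5 tbsp × 6/5 ÷ 16 tbsp/cup × 108 g/cup = 40.5 g
tomato paste: 0.25 tsp × 6/5 = 0.3 tsp
vegetable oil: 100 g × 6/5 ÷ 28.35 g/oz ≈ 4.2 oz
water: (3 cup + 5 tbsp = 3.3125 cup) × 6/5 × 240 g/cup = 954.0 g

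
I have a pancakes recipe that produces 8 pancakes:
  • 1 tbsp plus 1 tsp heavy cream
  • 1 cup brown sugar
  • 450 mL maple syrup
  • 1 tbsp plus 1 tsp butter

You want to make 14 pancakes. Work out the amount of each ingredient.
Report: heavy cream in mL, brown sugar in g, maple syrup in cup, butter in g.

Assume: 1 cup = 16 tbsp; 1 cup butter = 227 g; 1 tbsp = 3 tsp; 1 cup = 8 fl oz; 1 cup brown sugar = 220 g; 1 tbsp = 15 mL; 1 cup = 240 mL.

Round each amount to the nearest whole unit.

heavy cream: 35 mL; brown sugar: 385 g; maple syrup: 3 cup; butter: 33 g

Scaling factor: 14/8 = 7/4 = 1.75.
heavy cream: (1 tbsp + 1 tsp = 4/3 tbsp) × 7/4 × 15 mL/tbsp = 35 mL
brown sugar: 1 cup × 7/4 × 220 g/cup = 385 g
maple syrup: 450 mL × 7/4 ÷ 240 mL/cup ≈ 3 cup
butter: (1 tbsp + 1 tsp = 4/3 tbsp) × 7/4 ÷ 16 tbsp/cup × 227 g/cup ≈ 33 g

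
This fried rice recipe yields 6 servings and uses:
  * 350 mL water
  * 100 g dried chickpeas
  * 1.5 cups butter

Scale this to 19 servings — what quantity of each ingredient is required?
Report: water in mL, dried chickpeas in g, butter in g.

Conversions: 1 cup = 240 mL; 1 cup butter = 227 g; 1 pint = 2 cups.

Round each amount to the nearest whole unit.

Scaling factor: 19/6.
water: 350 mL × 19/6 ≈ 1108 mL
dried chickpeas: 100 g × 19/6 ≈ 317 g
butter: 1.5 cup × 19/6 × 227 g/cup ≈ 1078 g

water: 1108 mL; dried chickpeas: 317 g; butter: 1078 g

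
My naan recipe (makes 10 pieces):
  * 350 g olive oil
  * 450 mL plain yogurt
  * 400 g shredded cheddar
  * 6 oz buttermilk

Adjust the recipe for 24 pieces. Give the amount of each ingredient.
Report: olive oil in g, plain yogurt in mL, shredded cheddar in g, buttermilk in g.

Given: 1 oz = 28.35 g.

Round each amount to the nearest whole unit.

olive oil: 840 g; plain yogurt: 1080 mL; shredded cheddar: 960 g; buttermilk: 408 g

Scaling factor: 24/10 = 12/5 = 2.4.
olive oil: 350 g × 12/5 = 840 g
plain yogurt: 450 mL × 12/5 = 1080 mL
shredded cheddar: 400 g × 12/5 = 960 g
buttermilk: 6 oz × 12/5 × 28.35 g/oz ≈ 408 g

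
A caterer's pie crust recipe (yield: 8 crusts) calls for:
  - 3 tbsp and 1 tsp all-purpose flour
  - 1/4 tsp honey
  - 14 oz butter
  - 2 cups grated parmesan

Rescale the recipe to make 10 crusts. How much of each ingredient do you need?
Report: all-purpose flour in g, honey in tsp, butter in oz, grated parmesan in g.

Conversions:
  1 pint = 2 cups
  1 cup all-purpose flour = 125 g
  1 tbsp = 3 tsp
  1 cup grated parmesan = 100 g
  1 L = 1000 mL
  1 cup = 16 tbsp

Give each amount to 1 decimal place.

all-purpose flour: 32.6 g; honey: 0.3 tsp; butter: 17.5 oz; grated parmesan: 250.0 g

Scaling factor: 10/8 = 5/4 = 1.25.
all-purpose flour: (3 tbsp + 1 tsp = 10/3 tbsp) × 5/4 ÷ 16 tbsp/cup × 125 g/cup ≈ 32.6 g
honey: 0.25 tsp × 5/4 ≈ 0.3 tsp
butter: 14 oz × 5/4 = 17.5 oz
grated parmesan: 2 cup × 5/4 × 100 g/cup = 250.0 g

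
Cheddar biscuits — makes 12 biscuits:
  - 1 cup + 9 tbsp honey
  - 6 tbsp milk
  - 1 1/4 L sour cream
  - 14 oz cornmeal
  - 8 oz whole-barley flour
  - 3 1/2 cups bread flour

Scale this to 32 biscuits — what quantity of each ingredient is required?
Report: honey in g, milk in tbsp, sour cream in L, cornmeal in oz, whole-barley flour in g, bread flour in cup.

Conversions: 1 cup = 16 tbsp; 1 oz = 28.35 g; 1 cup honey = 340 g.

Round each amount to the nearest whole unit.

honey: 1417 g; milk: 16 tbsp; sour cream: 3 L; cornmeal: 37 oz; whole-barley flour: 605 g; bread flour: 9 cup

Scaling factor: 32/12 = 8/3.
honey: (1 cup + 9 tbsp = 1.5625 cup) × 8/3 × 340 g/cup ≈ 1417 g
milk: 6 tbsp × 8/3 = 16 tbsp
sour cream: 1.25 L × 8/3 ≈ 3 L
cornmeal: 14 oz × 8/3 ≈ 37 oz
whole-barley flour: 8 oz × 8/3 × 28.35 g/oz ≈ 605 g
bread flour: 3.5 cup × 8/3 ≈ 9 cup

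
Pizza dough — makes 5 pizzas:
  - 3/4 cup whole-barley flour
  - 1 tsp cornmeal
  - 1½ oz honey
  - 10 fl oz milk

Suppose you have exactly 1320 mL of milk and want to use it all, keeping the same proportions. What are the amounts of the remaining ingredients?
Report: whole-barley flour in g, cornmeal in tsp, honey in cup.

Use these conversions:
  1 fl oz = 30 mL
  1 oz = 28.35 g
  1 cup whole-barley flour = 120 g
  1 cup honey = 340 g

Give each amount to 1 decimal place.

The original recipe has 300 mL of milk, so the scaling factor is 1320 ÷ 300 = 22/5 = 4.4.
whole-barley flour: 0.75 cup × 22/5 × 120 g/cup = 396.0 g
cornmeal: 1 tsp × 22/5 = 4.4 tsp
honey: 1.5 oz × 22/5 × 28.35 g/oz ÷ 340 g/cup ≈ 0.6 cup

whole-barley flour: 396.0 g; cornmeal: 4.4 tsp; honey: 0.6 cup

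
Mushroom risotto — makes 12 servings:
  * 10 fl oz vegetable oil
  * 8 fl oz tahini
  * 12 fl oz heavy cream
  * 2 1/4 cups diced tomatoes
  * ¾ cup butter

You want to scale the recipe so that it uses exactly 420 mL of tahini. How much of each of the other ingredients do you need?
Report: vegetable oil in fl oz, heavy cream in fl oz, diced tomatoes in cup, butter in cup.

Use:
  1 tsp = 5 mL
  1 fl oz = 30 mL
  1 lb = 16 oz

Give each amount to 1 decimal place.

vegetable oil: 17.5 fl oz; heavy cream: 21.0 fl oz; diced tomatoes: 3.9 cup; butter: 1.3 cup

The original recipe has 240 mL of tahini, so the scaling factor is 420 ÷ 240 = 7/4 = 1.75.
vegetable oil: 10 fl oz × 7/4 = 17.5 fl oz
heavy cream: 12 fl oz × 7/4 = 21.0 fl oz
diced tomatoes: 2.25 cup × 7/4 ≈ 3.9 cup
butter: 0.75 cup × 7/4 ≈ 1.3 cup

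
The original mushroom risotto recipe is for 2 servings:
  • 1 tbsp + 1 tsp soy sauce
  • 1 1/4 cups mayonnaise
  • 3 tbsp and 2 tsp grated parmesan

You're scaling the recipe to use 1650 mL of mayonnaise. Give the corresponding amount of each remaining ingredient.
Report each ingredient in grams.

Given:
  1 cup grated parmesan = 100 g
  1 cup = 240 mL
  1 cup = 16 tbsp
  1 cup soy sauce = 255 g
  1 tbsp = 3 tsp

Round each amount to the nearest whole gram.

The original recipe has 300 mL of mayonnaise, so the scaling factor is 1650 ÷ 300 = 11/2 = 5.5.
soy sauce: (1 tbsp + 1 tsp = 4/3 tbsp) × 11/2 ÷ 16 tbsp/cup × 255 g/cup ≈ 117 g
grated parmesan: (3 tbsp + 2 tsp = 11/3 tbsp) × 11/2 ÷ 16 tbsp/cup × 100 g/cup ≈ 126 g

soy sauce: 117 g; grated parmesan: 126 g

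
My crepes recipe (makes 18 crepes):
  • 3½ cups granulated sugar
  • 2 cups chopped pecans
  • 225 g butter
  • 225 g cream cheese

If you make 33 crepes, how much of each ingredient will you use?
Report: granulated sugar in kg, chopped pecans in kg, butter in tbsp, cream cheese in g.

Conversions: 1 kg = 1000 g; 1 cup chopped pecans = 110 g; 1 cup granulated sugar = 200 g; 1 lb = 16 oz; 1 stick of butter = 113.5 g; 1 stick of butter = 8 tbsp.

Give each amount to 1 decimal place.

granulated sugar: 1.3 kg; chopped pecans: 0.4 kg; butter: 29.1 tbsp; cream cheese: 412.5 g

Scaling factor: 33/18 = 11/6.
granulated sugar: 3.5 cup × 11/6 × 200 g/cup ÷ 1000 g/kg ≈ 1.3 kg
chopped pecans: 2 cup × 11/6 × 110 g/cup ÷ 1000 g/kg ≈ 0.4 kg
butter: 225 g × 11/6 ÷ 113.5 g/stick × 8 tbsp/stick ≈ 29.1 tbsp
cream cheese: 225 g × 11/6 = 412.5 g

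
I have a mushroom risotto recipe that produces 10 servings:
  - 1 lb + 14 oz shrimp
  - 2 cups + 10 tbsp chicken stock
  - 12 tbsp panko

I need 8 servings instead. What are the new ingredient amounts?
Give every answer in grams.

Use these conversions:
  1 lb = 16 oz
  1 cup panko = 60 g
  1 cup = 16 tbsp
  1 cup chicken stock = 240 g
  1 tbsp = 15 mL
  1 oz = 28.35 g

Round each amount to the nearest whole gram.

Scaling factor: 8/10 = 4/5 = 0.8.
shrimp: (1 lb + 14 oz = 1.875 lb) × 4/5 × 16 oz/lb × 28.35 g/oz ≈ 680 g
chicken stock: (2 cup + 10 tbsp = 2.625 cup) × 4/5 × 240 g/cup = 504 g
panko: 12 tbsp × 4/5 ÷ 16 tbsp/cup × 60 g/cup = 36 g

shrimp: 680 g; chicken stock: 504 g; panko: 36 g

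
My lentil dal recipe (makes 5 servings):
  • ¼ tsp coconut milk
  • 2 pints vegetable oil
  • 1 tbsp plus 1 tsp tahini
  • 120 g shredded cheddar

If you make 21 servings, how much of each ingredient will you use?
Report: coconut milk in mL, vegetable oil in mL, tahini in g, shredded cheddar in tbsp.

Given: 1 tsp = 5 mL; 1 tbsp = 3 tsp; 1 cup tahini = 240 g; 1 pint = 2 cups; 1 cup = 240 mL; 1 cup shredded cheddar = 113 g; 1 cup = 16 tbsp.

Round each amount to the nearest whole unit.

Scaling factor: 21/5 = 4.2.
coconut milk: 0.25 tsp × 21/5 × 5 mL/tsp ≈ 5 mL
vegetable oil: 2 pint × 21/5 × 2 cup/pint × 240 mL/cup = 4032 mL
tahini: (1 tbsp + 1 tsp = 4/3 tbsp) × 21/5 ÷ 16 tbsp/cup × 240 g/cup = 84 g
shredded cheddar: 120 g × 21/5 ÷ 113 g/cup × 16 tbsp/cup ≈ 71 tbsp

coconut milk: 5 mL; vegetable oil: 4032 mL; tahini: 84 g; shredded cheddar: 71 tbsp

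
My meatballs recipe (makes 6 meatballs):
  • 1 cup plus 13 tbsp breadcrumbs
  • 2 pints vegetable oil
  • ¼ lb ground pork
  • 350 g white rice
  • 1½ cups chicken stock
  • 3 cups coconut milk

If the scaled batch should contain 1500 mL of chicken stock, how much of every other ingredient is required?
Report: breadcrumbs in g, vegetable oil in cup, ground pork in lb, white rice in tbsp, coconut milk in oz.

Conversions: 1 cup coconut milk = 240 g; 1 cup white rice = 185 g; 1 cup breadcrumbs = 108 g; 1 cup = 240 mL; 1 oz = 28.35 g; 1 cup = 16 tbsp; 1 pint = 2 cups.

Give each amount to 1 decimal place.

The original recipe has 360 mL of chicken stock, so the scaling factor is 1500 ÷ 360 = 25/6.
breadcrumbs: (1 cup + 13 tbsp = 1.8125 cup) × 25/6 × 108 g/cup ≈ 815.6 g
vegetable oil: 2 pint × 25/6 × 2 cup/pint ≈ 16.7 cup
ground pork: 0.25 lb × 25/6 ≈ 1.0 lb
white rice: 350 g × 25/6 ÷ 185 g/cup × 16 tbsp/cup ≈ 126.1 tbsp
coconut milk: 3 cup × 25/6 × 240 g/cup ÷ 28.35 g/oz ≈ 105.8 oz

breadcrumbs: 815.6 g; vegetable oil: 16.7 cup; ground pork: 1.0 lb; white rice: 126.1 tbsp; coconut milk: 105.8 oz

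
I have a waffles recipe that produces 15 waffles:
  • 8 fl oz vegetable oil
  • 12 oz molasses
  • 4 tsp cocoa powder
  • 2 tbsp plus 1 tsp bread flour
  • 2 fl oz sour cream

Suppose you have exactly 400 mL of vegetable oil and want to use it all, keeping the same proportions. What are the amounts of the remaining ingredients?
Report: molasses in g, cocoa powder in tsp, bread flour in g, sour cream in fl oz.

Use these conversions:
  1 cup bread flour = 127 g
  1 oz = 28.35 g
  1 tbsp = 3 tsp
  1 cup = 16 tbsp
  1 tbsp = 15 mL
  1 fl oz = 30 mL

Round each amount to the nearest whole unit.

molasses: 567 g; cocoa powder: 7 tsp; bread flour: 31 g; sour cream: 3 fl oz

The original recipe has 240 mL of vegetable oil, so the scaling factor is 400 ÷ 240 = 5/3.
molasses: 12 oz × 5/3 × 28.35 g/oz = 567 g
cocoa powder: 4 tsp × 5/3 ≈ 7 tsp
bread flour: (2 tbsp + 1 tsp = 7/3 tbsp) × 5/3 ÷ 16 tbsp/cup × 127 g/cup ≈ 31 g
sour cream: 2 fl oz × 5/3 ≈ 3 fl oz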